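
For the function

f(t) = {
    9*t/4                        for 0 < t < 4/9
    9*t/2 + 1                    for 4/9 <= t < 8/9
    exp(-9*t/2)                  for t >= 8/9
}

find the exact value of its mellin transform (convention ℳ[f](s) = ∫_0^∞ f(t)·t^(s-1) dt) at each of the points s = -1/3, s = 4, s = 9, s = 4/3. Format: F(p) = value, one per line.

back out the common scale on t: 3*t/2 on [0, 2/3); 3*t + 1 on [2/3, 4/3); exp(-3*t) on [4/3, ∞)
reversing the common scale on t: t on [0, 1); 2*t + 1 on [1, 2); exp(-2*t) on [2, ∞)
decompose at 4/9, 8/9; ℳ[f](s) sums the 3 pieces' integrals
the [0, 4/9) slice contributes ∫ 9*t/4·t^(s-1) dt
on [4/9, 8/9): add ∫ (9*t/2 + 1)·t^(s-1) dt
the [8/9, ∞) slice contributes ∫ exp(-9*t/2)·t^(s-1) dt

F(-1/3) = 3**(2/3)*(2*2**(2/3)*uppergamma(-1/3, 4) + 3*2**(1/3) + 6)/4
F(4) = 2272*exp(-4)/6561 + 6976/10935
F(9) = 1103036416*exp(-4)/387420489 + 3084517376/17433922005
F(4/3) = 3**(1/3)*(-33*2**(2/3) + 14*2**(1/3)*uppergamma(4/3, 4) + 276)/189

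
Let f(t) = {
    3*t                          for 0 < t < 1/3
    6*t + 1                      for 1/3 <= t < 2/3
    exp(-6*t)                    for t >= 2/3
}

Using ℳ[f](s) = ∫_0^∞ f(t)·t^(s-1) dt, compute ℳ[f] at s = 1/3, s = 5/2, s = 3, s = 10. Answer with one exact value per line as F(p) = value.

the common scale on t comes off first: t on [0, 1); 2*t + 1 on [1, 2); exp(-2*t) on [2, ∞)
summing 3 kernel integrals split by 1/3, 2/3 yields ℳ[f](s)
between 0 and 1/3 the integrand is 3*t·t^(s-1)
∫ (6*t + 1)·t^(s-1) over [1/3, 2/3)
piece [2/3, ∞): integrate exp(-6*t) against the kernel

F(1/3) = 18**(1/3)*(-15*2**(2/3) + 4*2**(1/3)*uppergamma(1/3, 4) + 48)/24
F(5/2) = sqrt(3)*(sqrt(2)*(105*sqrt(pi)*exp(4)*erfc(2) + 1540)/30240 + (-768 + 6912*sqrt(2))*exp(4)/30240)*exp(-4)
F(3) = 13*exp(-4)/108 + 121/324
F(10) = 153527*exp(-4)/472392 + 17401/2165130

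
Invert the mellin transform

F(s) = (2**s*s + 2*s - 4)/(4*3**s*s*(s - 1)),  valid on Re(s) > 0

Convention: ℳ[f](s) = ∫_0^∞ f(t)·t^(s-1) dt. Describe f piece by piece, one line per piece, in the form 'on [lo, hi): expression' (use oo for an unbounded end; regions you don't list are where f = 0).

peel off the common scale on t: 1 on [0, 1); 1/(2*t) on [1, 2)
remove the shared t-power first: t on [0, 1); 1/2 on [1, 2)
linearity at 1/3 turns ℳ[f](s) into 2 summed integrals
between 0 and 1/3 the integrand is 1·t^(s-1)
piece [1/3, 2/3): integrate 1/(6*t) against the kernel

on [0, 1/3): 1
on [1/3, 2/3): 1/(6*t)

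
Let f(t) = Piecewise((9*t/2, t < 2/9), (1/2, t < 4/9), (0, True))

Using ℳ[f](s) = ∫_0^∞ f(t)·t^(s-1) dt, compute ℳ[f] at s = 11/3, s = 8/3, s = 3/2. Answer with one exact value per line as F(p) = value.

F(11/3) = 16*6**(2/3)/168399 + 64*18**(1/3)/24057
F(8/3) = 6**(2/3)*(5 + 44*2**(2/3))/10692
F(3/2) = 2*sqrt(2)/405 + 8/81

reversing the common scale on t: 3*t/2 on [0, 2/3); 1/2 on [2/3, 4/3)
reversing the common scale on t: t on [0, 1); 1/2 on [1, 2)
decompose at 2/9; ℳ[f](s) sums the 2 pieces' integrals
on [0, 2/9): add ∫ 9*t/2·t^(s-1) dt
on [2/9, 4/9): add ∫ 1/2·t^(s-1) dt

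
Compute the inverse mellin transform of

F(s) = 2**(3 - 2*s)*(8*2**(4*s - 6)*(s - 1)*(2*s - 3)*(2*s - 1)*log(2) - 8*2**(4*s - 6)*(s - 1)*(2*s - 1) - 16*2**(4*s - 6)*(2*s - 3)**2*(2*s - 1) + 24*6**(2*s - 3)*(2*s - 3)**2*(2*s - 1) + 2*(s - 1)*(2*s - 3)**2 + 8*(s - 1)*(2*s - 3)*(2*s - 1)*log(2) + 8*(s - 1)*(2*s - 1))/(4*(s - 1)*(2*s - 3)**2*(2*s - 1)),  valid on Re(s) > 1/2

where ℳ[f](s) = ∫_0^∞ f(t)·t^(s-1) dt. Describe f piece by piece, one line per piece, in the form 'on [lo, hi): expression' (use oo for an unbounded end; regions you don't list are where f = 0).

on [0, 1/4): 1/sqrt(t)
on [1/4, 4): log(sqrt(t))/t**(3/2)
on [4, 9): 2/t

invert the shared t-power to get sqrt(t) on [0, 1/4); log(sqrt(t))/sqrt(t) on [1/4, 4); 2 on [4, 9)
undo the power substitution: t on [0, 1/2); log(t)/t on [1/2, 2); 2 on [2, 3)
the shared t-power comes off first: t**2 on [0, 1/2); log(t) on [1/2, 2); 2*t on [2, 3)
integrate the 3 segments split at 1/4, 4, then add the results
segment [0, 1/4) carries 1/sqrt(t); integrate it
segment [1/4, 4) carries log(sqrt(t))/t**(3/2); integrate it
segment 4 to 9 holds 2/t; add its integral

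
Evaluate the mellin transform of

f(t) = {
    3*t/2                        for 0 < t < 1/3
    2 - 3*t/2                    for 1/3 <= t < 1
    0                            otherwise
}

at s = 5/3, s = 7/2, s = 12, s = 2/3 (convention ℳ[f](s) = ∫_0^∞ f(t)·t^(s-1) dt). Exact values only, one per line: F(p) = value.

F(5/3) = 51/80 - 11*3**(1/3)/120
F(7/2) = 5/21 - 22*sqrt(3)/5103
F(12) = 2125757/41452398
F(2/3) = 21/10 - 4*3**(1/3)/5

peel off the common scale on t: t on [0, 1/2); 2 - t on [1/2, 3/2)
slice at 1/3, transform all 2 pieces, and sum them
segment 0 to 1/3 holds 3*t/2; add its integral
segment [1/3, 1) carries (2 - 3*t/2); integrate it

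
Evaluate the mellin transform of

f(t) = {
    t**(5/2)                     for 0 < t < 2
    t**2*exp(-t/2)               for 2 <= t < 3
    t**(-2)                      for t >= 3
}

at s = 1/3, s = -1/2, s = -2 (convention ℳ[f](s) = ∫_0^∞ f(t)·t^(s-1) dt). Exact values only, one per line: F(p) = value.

F(1/3) = -4*2**(1/3)*uppergamma(7/3, 3/2) + 3**(1/3)/15 + 24*2**(5/6)/17 + 4*2**(1/3)*uppergamma(7/3, 1)
F(-1/2) = -2*sqrt(3)*exp(-3/2) - sqrt(2)*sqrt(pi)*erfc(sqrt(6)/2) + 2*sqrt(3)/135 + sqrt(2)*sqrt(pi)*erfc(1) + 2*sqrt(2)*exp(-1) + 2
F(-2) = Ei(-3/2) + 1/324 - Ei(-1) + 2*sqrt(2)

peel off the shared t-power: t**(3/2) on [0, 2); t*exp(-t/2) on [2, 3); t**(-3) on [3, ∞)
back out the shared t-power: sqrt(t) on [0, 2); exp(-t/2) on [2, 3); t**(-4) on [3, ∞)
the 3 pieces separated at 2, 3 each add one integral
on [0, 2) integrate f = t**(5/2) against the kernel
piece [2, 3): integrate t**2*exp(-t/2) against the kernel
[3, ∞) adds the kernel integral of t**(-2)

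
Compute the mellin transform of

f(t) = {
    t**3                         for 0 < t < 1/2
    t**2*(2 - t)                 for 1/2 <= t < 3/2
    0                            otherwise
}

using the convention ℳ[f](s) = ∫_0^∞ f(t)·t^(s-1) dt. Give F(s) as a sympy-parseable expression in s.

invert the shared t-power to get t on [0, 1/2); 2 - t on [1/2, 3/2)
slice at 1/2, transform all 2 pieces, and sum them
over [0, 1/2), the kernel integral of t**3 enters the sum
the [1/2, 3/2) slice contributes ∫ t**2*(2 - t)·t^(s-1) dt

(9*3**s*(s + 2) + 36*3**s - 2*s - 8)/(8*2**s*(s + 2)*(s + 3))
  Re(s) > -3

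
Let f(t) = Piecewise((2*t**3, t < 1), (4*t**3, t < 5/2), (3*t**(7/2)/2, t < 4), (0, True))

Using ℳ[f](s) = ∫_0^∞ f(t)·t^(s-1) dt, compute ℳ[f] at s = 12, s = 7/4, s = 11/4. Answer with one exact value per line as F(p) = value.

linearity at 1, 5/2 turns ℳ[f](s) into 3 summed integrals
on [0, 1): add ∫ 2*t**3·t^(s-1) dt
on [1, 5/2): add ∫ 4*t**3·t^(s-1) dt
the [5/2, 4) slice contributes ∫ 3*t**(7/2)/2·t^(s-1) dt

F(12) = 792594416412691/3809280 - 91552734375*sqrt(10)/2031616
F(7/4) = -3125*2**(3/4)*5**(1/4)/224 - 8/19 + 625*2**(1/4)*5**(3/4)/38 + 2048*sqrt(2)/7
F(11/4) = -1875*2**(3/4)*5**(1/4)/64 - 8/23 + 3125*2**(1/4)*5**(3/4)/92 + 24576*sqrt(2)/25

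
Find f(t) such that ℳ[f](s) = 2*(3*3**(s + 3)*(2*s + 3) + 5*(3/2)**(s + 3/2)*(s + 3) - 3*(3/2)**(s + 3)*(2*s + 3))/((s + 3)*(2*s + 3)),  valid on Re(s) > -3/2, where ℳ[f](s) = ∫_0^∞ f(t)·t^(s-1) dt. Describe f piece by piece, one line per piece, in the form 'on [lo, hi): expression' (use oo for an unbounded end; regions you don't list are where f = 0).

on [0, 3/2): 5*t**(3/2)
on [3/2, 3): 6*t**3

linearity at 3/2 turns ℳ[f](s) into 2 summed integrals
∫ 5*t**(3/2)·t^(s-1) over [0, 3/2)
∫ 6*t**3·t^(s-1) over [3/2, 3)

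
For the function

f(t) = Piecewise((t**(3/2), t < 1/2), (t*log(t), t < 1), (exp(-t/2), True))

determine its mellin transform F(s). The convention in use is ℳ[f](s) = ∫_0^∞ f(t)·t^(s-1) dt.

the 3 pieces separated at 1/2, 1 each add one integral
∫ t**(3/2)·t^(s-1) over [0, 1/2)
segment 1/2 to 1 holds t*log(t); add its integral
segment [1, ∞) carries exp(-t/2); integrate it

(2*2**(2*s)*(2*s + 3)*(s**2 + 2*s + 1)*uppergamma(s, 1/2) - 2*2**s*(2*s + 3) + s*(2*s + 3)*log(2) + 2*s + (2*s + 3)*log(2) + sqrt(2)*(s**2 + 2*s + 1) + 3)/(2*2**s*(2*s + 3)*(s**2 + 2*s + 1))
  Re(s) > -3/2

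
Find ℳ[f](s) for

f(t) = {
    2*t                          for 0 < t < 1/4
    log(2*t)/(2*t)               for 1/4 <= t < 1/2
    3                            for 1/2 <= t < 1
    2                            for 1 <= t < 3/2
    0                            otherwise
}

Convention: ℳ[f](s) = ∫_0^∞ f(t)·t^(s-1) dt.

strip the common scale on t: t on [0, 1/2); log(t)/t on [1/2, 1); 3 on [1, 2); …
split f at 1/4, 1/2, 1: ℳ[f](s) collects 4 kernel integrals
between 0 and 1/4 the integrand is 2*t·t^(s-1)
on [1/4, 1/2): add ∫ log(2*t)/(2*t)·t^(s-1) dt
between 1/2 and 1 the integrand is 3·t^(s-1)
segment 1 to 3/2 holds 2; add its integral

(2*2**(2*s)*(s + 1)*(s**2 - 2*s + 1) - 2*2**s*s*(s + 1) - 6*2**s*(s + 1)*(s**2 - 2*s + 1) + 4*6**s*(s + 1)*(s**2 - 2*s + 1) + 4*s**2*(s + 1)*log(2) - 4*s*(s + 1)*log(2) + 4*s*(s + 1) + s*(s**2 - 2*s + 1))/(2*2**(2*s)*s*(s + 1)*(s**2 - 2*s + 1))
  Re(s) > -1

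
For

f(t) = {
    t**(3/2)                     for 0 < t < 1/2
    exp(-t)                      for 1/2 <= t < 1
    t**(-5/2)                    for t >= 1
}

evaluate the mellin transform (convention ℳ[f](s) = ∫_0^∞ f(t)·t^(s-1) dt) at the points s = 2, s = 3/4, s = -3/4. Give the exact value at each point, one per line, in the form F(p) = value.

the 3 pieces separated at 1/2, 1 each add one integral
on [0, 1/2) integrate f = t**(3/2) against the kernel
∫ exp(-t)·t^(s-1) over [1/2, 1)
segment [1, ∞) carries t**(-5/2); integrate it

F(2) = -2*exp(-1) + sqrt(2)/56 + 3*exp(-1/2)/2 + 2
F(3/4) = -uppergamma(3/4, 1) + 2**(3/4)/18 + 4/7 + uppergamma(3/4, 1/2)
F(-3/4) = -uppergamma(-3/4, 1) + 4/13 + uppergamma(-3/4, 1/2) + 2*2**(1/4)/3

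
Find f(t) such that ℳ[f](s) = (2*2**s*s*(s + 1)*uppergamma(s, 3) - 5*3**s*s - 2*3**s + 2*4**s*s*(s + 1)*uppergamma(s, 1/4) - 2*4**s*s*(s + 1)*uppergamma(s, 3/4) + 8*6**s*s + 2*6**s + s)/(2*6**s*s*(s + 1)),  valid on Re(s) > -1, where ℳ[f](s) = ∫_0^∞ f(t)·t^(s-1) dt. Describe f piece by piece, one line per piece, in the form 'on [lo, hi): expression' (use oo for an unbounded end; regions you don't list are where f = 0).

the common scale on t comes off first: t on [0, 1/2); exp(-t/2) on [1/2, 3/2); t + 1 on [3/2, 3); …
breakpoints 1/6, 1/2, 1: one integral from each of the 4 segments
over [0, 1/6), the kernel integral of 3*t enters the sum
between 1/6 and 1/2 the integrand is exp(-3*t/2)·t^(s-1)
∫ (3*t + 1)·t^(s-1) over [1/2, 1)
the [1, ∞) slice contributes ∫ exp(-3*t)·t^(s-1) dt

on [0, 1/6): 3*t
on [1/6, 1/2): exp(-3*t/2)
on [1/2, 1): 3*t + 1
on [1, oo): exp(-3*t)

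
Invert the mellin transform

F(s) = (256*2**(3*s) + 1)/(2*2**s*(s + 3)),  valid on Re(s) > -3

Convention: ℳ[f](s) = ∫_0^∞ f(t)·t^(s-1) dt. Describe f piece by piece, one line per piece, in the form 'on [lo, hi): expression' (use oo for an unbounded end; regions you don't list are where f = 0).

on [0, 1/2): 6*t**3
on [1/2, 4): 2*t**3

the 2 pieces separated at 1/2 each add one integral
on [0, 1/2): add ∫ 6*t**3·t^(s-1) dt
over [1/2, 4), the kernel integral of 2*t**3 enters the sum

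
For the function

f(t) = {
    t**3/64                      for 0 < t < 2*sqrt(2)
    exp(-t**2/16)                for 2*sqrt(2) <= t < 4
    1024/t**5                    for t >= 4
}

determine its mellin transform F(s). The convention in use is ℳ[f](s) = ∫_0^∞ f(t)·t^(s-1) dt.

2**(3*s/2)*(2*2**(s/2)*(s - 5)*(s + 3)*uppergamma(s/2, 1/2) - 2*2**(s/2)*(s - 5)*(s + 3)*uppergamma(s/2, 1) - 4*2**(s/2)*(s + 3) + sqrt(2)*(s - 5))/(4*(s - 5)*(s + 3))
  -3 < Re(s) < 5

invert the common scale on t to get t**3/8 on [0, sqrt(2)); exp(-t**2/4) on [sqrt(2), 2); 32/t**5 on [2, ∞)
invert the common scale on t to get t**3 on [0, sqrt(2)/2); exp(-t**2) on [sqrt(2)/2, 1); t**(-5) on [1, ∞)
invert the power substitution to get t**(3/2) on [0, 1/2); exp(-t) on [1/2, 1); t**(-5/2) on [1, ∞)
linearity at 2*sqrt(2), 4 turns ℳ[f](s) into 3 summed integrals
piece [0, 2*sqrt(2)): integrate t**3/64 against the kernel
for t in [2*sqrt(2), 4): the term is ∫ exp(-t**2/16)·t^(s-1)
for t in [4, ∞): the term is ∫ 1024/t**5·t^(s-1)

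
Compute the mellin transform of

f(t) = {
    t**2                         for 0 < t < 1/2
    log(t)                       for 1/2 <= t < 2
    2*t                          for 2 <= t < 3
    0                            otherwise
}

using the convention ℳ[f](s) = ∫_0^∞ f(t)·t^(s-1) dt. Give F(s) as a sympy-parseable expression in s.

(-16*2**(2*s)*s**2*(s + 2) + 4*2**(2*s)*s*(s + 1)*(s + 2)*log(2) - 4*2**(2*s)*(s + 1)*(s + 2) + 24*6**s*s**2*(s + 2) + s**2*(s + 1) + 4*s*(s + 1)*(s + 2)*log(2) + 4*(s + 1)*(s + 2))/(4*2**s*s**2*(s + 1)*(s + 2))
  Re(s) > -2

cuts at 1/2, 2: linearity sums the 3 kernel integrals
∫ over [0, 1/2) of t**2·t^(s-1) joins the sum
on [1/2, 2) integrate f = log(t) against the kernel
on [2, 3): add ∫ 2*t·t^(s-1) dt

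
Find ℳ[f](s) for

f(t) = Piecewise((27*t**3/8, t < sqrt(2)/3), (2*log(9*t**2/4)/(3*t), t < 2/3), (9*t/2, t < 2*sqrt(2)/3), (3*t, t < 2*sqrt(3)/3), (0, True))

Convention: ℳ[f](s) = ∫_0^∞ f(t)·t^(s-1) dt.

2**(s/2 - 3/2)*(-3*2**(s/2 + 3/2)*(s + 3)*(4*s - (s + 1)**2) + 2**(s/2 + 5/2)*(s + 1)*(s + 3) + 2**(s + 2)*(s + 3)*(4*s - (s + 1)**2) + 4*6**(s/2 + 1/2)*(s + 3)*(4*s - (s + 1)**2) - 4*(s + 1)**2*(s + 3)*log(2) - 8*(s + 1)*(s + 3) + 8*(s + 1)*(s + 3)*log(2) + (s + 1)*(4*s - (s + 1)**2))/(3**s*(s + 1)*(s + 3)*(4*s - (s + 1)**2))
  Re(s) > -3

remove the common scale on t first: t**3 on [0, sqrt(2)/2); log(t**2)/t on [sqrt(2)/2, 1); 3*t on [1, sqrt(2)); …
back out the shared t-power: t**2 on [0, sqrt(2)/2); log(t**2)/t**2 on [sqrt(2)/2, 1); 3 on [1, sqrt(2)); …
peel off the power substitution: t on [0, 1/2); log(t)/t on [1/2, 1); 3 on [1, 2); …
along the cuts sqrt(2)/3, 2/3, 2*sqrt(2)/3, ℳ[f](s) splits into 4 integrals
the [0, sqrt(2)/3) slice contributes ∫ 27*t**3/8·t^(s-1) dt
segment [sqrt(2)/3, 2/3) carries 2*log(9*t**2/4)/(3*t); integrate it
on [2/3, 2*sqrt(2)/3) integrate f = 9*t/2 against the kernel
∫ 3*t·t^(s-1) over [2*sqrt(2)/3, 2*sqrt(3)/3)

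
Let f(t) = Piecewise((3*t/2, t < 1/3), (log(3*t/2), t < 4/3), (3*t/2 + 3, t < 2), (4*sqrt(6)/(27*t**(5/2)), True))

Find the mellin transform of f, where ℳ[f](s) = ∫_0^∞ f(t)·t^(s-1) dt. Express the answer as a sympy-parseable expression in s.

reversing the common scale on t: t on [0, 1/2); log(t) on [1/2, 2); t + 3 on [2, 3); …
f breaks at 1/3, 4/3, 2 into 4 integrals to sum
segment [0, 1/3) carries 3*t/2; integrate it
segment [1/3, 4/3) carries log(3*t/2); integrate it
piece [4/3, 2): integrate (3*t/2 + 3) against the kernel
segment [2, ∞) carries 4*sqrt(6)/(27*t**(5/2)); integrate it

(-270*2**(2*s)*s**2*(2*s - 5) + 54*2**(2*s)*s*(s + 1)*(2*s - 5)*log(2) - 162*2**(2*s)*s*(2*s - 5) - 54*2**(2*s)*(s + 1)*(2*s - 5) - 4*sqrt(3)*6**s*s**2*(s + 1) + 324*6**s*s**2*(2*s - 5) + 162*6**s*s*(2*s - 5) + 27*s**2*(2*s - 5) + 54*s*(s + 1)*(2*s - 5)*log(2) + (2*s - 5)*(54*s + 54))/(54*3**s*s**2*(s + 1)*(2*s - 5))
  -1 < Re(s) < 5/2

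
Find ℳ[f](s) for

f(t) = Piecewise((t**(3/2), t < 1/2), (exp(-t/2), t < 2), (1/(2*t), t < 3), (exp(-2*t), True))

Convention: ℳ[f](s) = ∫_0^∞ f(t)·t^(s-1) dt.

(12*24**s*(s - 1)*(2*s + 3)*uppergamma(s, 1/4) - 12*24**s*(s - 1)*(2*s + 3)*uppergamma(s, 1) - 3*24**s*(2*s + 3) + 2*36**s*(2*s + 3) + 12*6**s*(s - 1)*(2*s + 3)*uppergamma(s, 6) + 6*sqrt(2)*6**s*(s - 1))/(12*12**s*(s - 1)*(2*s + 3))
  Re(s) > -3/2

the 4 pieces separated at 1/2, 2, 3 each add one integral
segment [0, 1/2) carries t**(3/2); integrate it
piece [1/2, 2): integrate exp(-t/2) against the kernel
segment [2, 3) carries 1/(2*t); integrate it
for t in [3, ∞): the term is ∫ exp(-2*t)·t^(s-1)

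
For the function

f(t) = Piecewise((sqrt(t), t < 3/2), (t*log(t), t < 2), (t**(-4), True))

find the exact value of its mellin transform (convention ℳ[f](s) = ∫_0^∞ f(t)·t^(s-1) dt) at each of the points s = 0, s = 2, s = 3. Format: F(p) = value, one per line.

F(0) = -31/64 + log(8*sqrt(6)/9) + sqrt(6)
F(2) = -9*log(3)/8 - 7/18 + 9*sqrt(6)/20 + 91*log(2)/24
F(3) = -81*log(3)/64 - 47/256 + 27*sqrt(6)/56 + 337*log(2)/64

treat the 3 regions marked off by 3/2, 2 separately and sum
for t in [0, 3/2): the term is ∫ sqrt(t)·t^(s-1)
piece [3/2, 2): integrate t*log(t) against the kernel
∫ t**(-4)·t^(s-1) over [2, ∞)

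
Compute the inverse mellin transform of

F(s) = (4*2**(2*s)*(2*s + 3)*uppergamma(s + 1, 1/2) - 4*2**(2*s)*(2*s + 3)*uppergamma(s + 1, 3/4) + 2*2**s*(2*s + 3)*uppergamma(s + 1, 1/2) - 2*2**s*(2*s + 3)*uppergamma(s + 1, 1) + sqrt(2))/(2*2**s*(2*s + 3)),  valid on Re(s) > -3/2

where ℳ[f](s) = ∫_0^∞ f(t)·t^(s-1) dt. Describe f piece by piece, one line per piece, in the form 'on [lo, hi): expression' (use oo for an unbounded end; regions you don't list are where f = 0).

on [0, 1/2): t**(3/2)
on [1/2, 1): t*exp(-t)
on [1, 3/2): t*exp(-t/2)

back out the power substitution: t**3 on [0, sqrt(2)/2); t**2*exp(-t**2) on [sqrt(2)/2, 1); t**2*exp(-t**2/2) on [1, sqrt(6)/2)
strip the shared t-power: t on [0, sqrt(2)/2); exp(-t**2) on [sqrt(2)/2, 1); exp(-t**2/2) on [1, sqrt(6)/2)
strip the power substitution: sqrt(t) on [0, 1/2); exp(-t) on [1/2, 1); exp(-t/2) on [1, 3/2)
the 3 pieces separated at 1/2, 1 each add one integral
on [0, 1/2) integrate f = t**(3/2) against the kernel
∫ t*exp(-t)·t^(s-1) over [1/2, 1)
the [1, 3/2) slice contributes ∫ t*exp(-t/2)·t^(s-1) dt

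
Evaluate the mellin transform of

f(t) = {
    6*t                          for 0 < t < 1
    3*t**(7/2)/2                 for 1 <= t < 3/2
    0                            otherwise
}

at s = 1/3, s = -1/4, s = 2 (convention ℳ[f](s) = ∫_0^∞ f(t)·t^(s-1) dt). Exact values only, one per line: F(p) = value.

the 2 pieces separated at 1 each add one integral
segment [0, 1) carries 6*t; integrate it
segment 1 to 3/2 holds 3*t**(7/2)/2; add its integral

F(1/3) = 243*2**(1/6)*3**(5/6)/368 + 189/46
F(-1/4) = 81*2**(3/4)*3**(1/4)/104 + 98/13
F(2) = 19/11 + 729*sqrt(6)/704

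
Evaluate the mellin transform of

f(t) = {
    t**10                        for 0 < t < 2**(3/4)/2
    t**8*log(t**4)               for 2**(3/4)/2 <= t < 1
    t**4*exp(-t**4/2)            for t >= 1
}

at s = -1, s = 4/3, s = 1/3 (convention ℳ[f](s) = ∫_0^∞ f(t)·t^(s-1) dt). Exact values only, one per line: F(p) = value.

reversing the power substitution: t**5 on [0, sqrt(2)/2); t**4*log(t**2) on [sqrt(2)/2, 1); t**2*exp(-t**2/2) on [1, ∞)
back out the power substitution: t**(5/2) on [0, 1/2); t**2*log(t) on [1/2, 1); t*exp(-t/2) on [1, ∞)
strip the shared t-power: t**(3/2) on [0, 1/2); t*log(t) on [1/2, 1); exp(-t/2) on [1, ∞)
summing 3 kernel integrals split by 2**(3/4)/2, 1 yields ℳ[f](s)
∫ t**10·t^(s-1) over [0, 2**(3/4)/2)
over [2**(3/4)/2, 1), the kernel integral of t**8*log(t**4) enters the sum
[1, ∞) adds the kernel integral of t**4*exp(-t**4/2)

F(-1) = 2**(1/4)*(-144*2**(3/4) + 49*sqrt(2) + 72 + 126*log(2) + 882*sqrt(2)*uppergamma(3/4, 1/2))/3528
F(4/3) = 2**(2/3)*(-612*2**(1/3) + 153 + 147*sqrt(2) + 357*log(2) + 6664*2**(2/3)*uppergamma(4/3, 1/2))/26656
F(1/3) = 2**(11/12)*(-8928*2**(1/12) + 2232 + 1875*sqrt(2) + 4650*log(2) + 77500*2**(1/6)*uppergamma(13/12, 1/2))/310000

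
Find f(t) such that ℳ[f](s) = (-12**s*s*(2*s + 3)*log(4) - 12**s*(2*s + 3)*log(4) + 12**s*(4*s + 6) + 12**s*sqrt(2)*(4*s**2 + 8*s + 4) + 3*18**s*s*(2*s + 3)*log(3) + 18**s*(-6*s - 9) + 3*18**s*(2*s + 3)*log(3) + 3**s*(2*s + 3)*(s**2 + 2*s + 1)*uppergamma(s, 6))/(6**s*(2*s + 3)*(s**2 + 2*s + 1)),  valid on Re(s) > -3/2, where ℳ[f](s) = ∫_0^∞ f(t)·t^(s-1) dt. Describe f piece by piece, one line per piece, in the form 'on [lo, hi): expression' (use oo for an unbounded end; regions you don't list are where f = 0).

treat the 3 regions marked off by 2, 3 separately and sum
∫ t**(3/2)·t^(s-1) over [0, 2)
over [2, 3), the kernel integral of t*log(t) enters the sum
over [3, ∞), the kernel integral of exp(-2*t) enters the sum

on [0, 2): t**(3/2)
on [2, 3): t*log(t)
on [3, oo): exp(-2*t)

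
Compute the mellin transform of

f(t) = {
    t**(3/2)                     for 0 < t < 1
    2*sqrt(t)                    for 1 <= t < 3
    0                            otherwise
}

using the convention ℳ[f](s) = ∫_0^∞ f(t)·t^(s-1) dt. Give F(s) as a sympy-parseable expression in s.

(4*sqrt(3)*3**s*(2*s + 3) - 4*s - 10)/((2*s + 1)*(2*s + 3))
  Re(s) > -3/2

split f at 1: ℳ[f](s) collects 2 kernel integrals
over [0, 1), the kernel integral of t**(3/2) enters the sum
∫ over [1, 3) of 2*sqrt(t)·t^(s-1) joins the sum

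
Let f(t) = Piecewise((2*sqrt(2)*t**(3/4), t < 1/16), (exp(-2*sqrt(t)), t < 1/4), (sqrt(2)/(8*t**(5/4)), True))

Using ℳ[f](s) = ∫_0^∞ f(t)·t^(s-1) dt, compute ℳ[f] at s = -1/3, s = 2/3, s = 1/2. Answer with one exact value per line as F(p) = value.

F(-1/3) = -2*2**(2/3)*uppergamma(-2/3, 1) + 12*2**(2/3)/19 + 2*2**(2/3)*uppergamma(-2/3, 1/2) + 6*2**(5/6)/5
F(2/3) = -2**(2/3)*uppergamma(4/3, 1)/2 + 3*2**(5/6)/136 + 2**(2/3)*uppergamma(4/3, 1/2)/2 + 3*2**(2/3)/7
F(1/2) = -exp(-1) + sqrt(2)/20 + exp(-1/2) + 2/3

remove the power substitution first: 2*sqrt(2)*t**(3/2) on [0, 1/4); exp(-2*t) on [1/4, 1/2); sqrt(2)/(8*t**(5/2)) on [1/2, ∞)
the common scale on t comes off first: t**(3/2) on [0, 1/2); exp(-t) on [1/2, 1); t**(-5/2) on [1, ∞)
split f at 1/16, 1/4: ℳ[f](s) collects 3 kernel integrals
the [0, 1/16) slice contributes ∫ 2*sqrt(2)*t**(3/4)·t^(s-1) dt
on [1/16, 1/4) integrate f = exp(-2*sqrt(t)) against the kernel
on [1/4, ∞) integrate f = sqrt(2)/(8*t**(5/4)) against the kernel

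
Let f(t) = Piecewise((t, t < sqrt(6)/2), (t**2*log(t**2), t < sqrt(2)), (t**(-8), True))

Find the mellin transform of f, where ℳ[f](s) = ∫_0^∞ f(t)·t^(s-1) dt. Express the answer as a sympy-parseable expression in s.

remove the power substitution first: sqrt(t) on [0, 3/2); t*log(t) on [3/2, 2); t**(-4) on [2, ∞)
the 3 pieces separated at sqrt(6)/2, sqrt(2) each add one integral
on [0, sqrt(6)/2): add ∫ t·t^(s-1) dt
over [sqrt(6)/2, sqrt(2)), the kernel integral of t**2*log(t**2) enters the sum
piece [sqrt(2), ∞): integrate t**(-8) against the kernel

(sqrt(2)/2)**s*(32*2**s*s*(s - 8)*(s + 1)*log(2) - 64*2**s*(s - 8)*(s + 1) + 64*2**s*(s - 8)*(s + 1)*log(2) - 2**s*(s + 1)*(s**2 + 4*s + 4) + 3**(s/2)*s*(s - 8)*(s + 1)*(-24*log(3) + 24*log(2)) + 3**(s/2)*(s - 8)*(s + 1)*(-48*log(3) + 48*log(2)) + 48*3**(s/2)*(s - 8)*(s + 1) + 8*3**(s/2)*sqrt(6)*(s - 8)*(s**2 + 4*s + 4))/(16*(s - 8)*(s + 1)*(s**2 + 4*s + 4))
  -1 < Re(s) < 8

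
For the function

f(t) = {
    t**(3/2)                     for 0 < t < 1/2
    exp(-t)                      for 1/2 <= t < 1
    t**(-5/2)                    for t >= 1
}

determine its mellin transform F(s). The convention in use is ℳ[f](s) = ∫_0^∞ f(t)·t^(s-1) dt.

cuts at 1/2, 1: linearity sums the 3 kernel integrals
piece [0, 1/2): integrate t**(3/2) against the kernel
the [1/2, 1) slice contributes ∫ exp(-t)·t^(s-1) dt
on [1, ∞): add ∫ t**(-5/2)·t^(s-1) dt

(2*2**s*(2*s - 5)*(2*s + 3)*uppergamma(s, 1/2) - 2*2**s*(2*s - 5)*(2*s + 3)*uppergamma(s, 1) - 4*2**s*(2*s + 3) + sqrt(2)*(2*s - 5))/(2*2**s*(2*s - 5)*(2*s + 3))
  -3/2 < Re(s) < 5/2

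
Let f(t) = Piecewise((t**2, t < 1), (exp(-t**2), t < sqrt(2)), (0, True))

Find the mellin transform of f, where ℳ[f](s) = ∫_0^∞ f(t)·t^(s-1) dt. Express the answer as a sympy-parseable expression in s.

undo the power substitution: t on [0, 1); exp(-t) on [1, 2)
decompose at 1; ℳ[f](s) sums the 2 pieces' integrals
on [0, 1): add ∫ t**2·t^(s-1) dt
piece [1, sqrt(2)): integrate exp(-t**2) against the kernel

((s + 2)*uppergamma(s/2, 1) - (s + 2)*uppergamma(s/2, 2) + 2)/(2*(s + 2))
  Re(s) > -2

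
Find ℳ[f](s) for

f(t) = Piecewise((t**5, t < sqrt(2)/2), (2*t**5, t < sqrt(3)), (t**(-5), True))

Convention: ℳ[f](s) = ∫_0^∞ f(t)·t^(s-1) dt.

undo the power substitution: t**(5/2) on [0, 1/2); 2*t**(5/2) on [1/2, 3); t**(-5/2) on [3, ∞)
remove the shared t-power first: t**(3/2) on [0, 1/2); 2*t**(3/2) on [1/2, 3); t**(-7/2) on [3, ∞)
the shared t-power comes off first: t on [0, 1/2); 2*t on [1/2, 3); t**(-4) on [3, ∞)
treat the 3 regions marked off by sqrt(2)/2, sqrt(3) separately and sum
[0, sqrt(2)/2) adds the kernel integral of t**5
over [sqrt(2)/2, sqrt(3)), the kernel integral of 2*t**5 enters the sum
between sqrt(3) and ∞ the integrand is t**(-5)·t^(s-1)

2**(1/2 - s/2)*(1944*6**(s/2 + 1/2)*(s - 5) - 4*6**(s/2 + 1/2)*(s + 5) - 27*s + 135)/(216*(s - 5)*(s + 5))
  -5 < Re(s) < 5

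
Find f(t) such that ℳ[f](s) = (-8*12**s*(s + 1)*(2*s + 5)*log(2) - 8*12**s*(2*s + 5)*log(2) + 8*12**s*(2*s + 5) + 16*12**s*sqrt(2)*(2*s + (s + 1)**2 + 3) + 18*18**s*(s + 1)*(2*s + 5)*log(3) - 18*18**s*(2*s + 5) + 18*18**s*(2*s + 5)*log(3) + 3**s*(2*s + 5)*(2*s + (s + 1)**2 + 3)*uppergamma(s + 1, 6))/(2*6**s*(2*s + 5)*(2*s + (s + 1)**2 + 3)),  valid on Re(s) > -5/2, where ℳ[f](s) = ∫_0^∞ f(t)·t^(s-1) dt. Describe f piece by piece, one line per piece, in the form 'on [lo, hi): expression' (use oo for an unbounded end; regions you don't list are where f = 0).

on [0, 2): t**(5/2)
on [2, 3): t**2*log(t)
on [3, oo): t*exp(-2*t)

remove the shared t-power first: t**(3/2) on [0, 2); t*log(t) on [2, 3); exp(-2*t) on [3, ∞)
treat the 3 regions marked off by 2, 3 separately and sum
piece [0, 2): integrate t**(5/2) against the kernel
segment 2 to 3 holds t**2*log(t); add its integral
the [3, ∞) slice contributes ∫ t*exp(-2*t)·t^(s-1) dt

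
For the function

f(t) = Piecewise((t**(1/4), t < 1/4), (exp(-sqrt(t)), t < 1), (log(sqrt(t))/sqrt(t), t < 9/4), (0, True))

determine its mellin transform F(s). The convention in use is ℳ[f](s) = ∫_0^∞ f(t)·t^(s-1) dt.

2**(1 - 2*s)*(4**s*(4*s + 1)*(4*s**2 - 4*s + 1)*uppergamma(2*s, 1/2) - 4**s*(4*s + 1)*(4*s**2 - 4*s + 1)*uppergamma(2*s, 1) + 4**s*(12*s + 3)/3 + 9**s*s*(4*s + 1)*(-4*log(2) + 4*log(3))/3 + 9**s*(-8*s - 2)/3 + 9**s*(4*s + 1)*(-2*log(3) + 2*log(2))/3 + sqrt(2)*(12*s**2 - 12*s + 3)/3)/((4*s + 1)*(4*s**2 - 4*s + 1))
  Re(s) > -1/4

invert the power substitution to get sqrt(t) on [0, 1/2); exp(-t) on [1/2, 1); log(t)/t on [1, 3/2)
the 3 pieces separated at 1/4, 1 each add one integral
between 0 and 1/4 the integrand is t**(1/4)·t^(s-1)
over [1/4, 1), the kernel integral of exp(-sqrt(t)) enters the sum
on [1, 9/4) integrate f = log(sqrt(t))/sqrt(t) against the kernel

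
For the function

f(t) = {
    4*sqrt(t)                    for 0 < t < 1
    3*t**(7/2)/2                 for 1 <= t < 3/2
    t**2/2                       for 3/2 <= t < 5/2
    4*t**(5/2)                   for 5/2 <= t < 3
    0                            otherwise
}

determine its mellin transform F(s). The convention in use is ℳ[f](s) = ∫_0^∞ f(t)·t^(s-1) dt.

breakpoints 1, 3/2, 5/2: one integral from each of the 4 segments
over [0, 1), the kernel integral of 4*sqrt(t) enters the sum
for t in [1, 3/2): the term is ∫ 3*t**(7/2)/2·t^(s-1)
segment [3/2, 5/2) carries t**2/2; integrate it
piece [5/2, 3): integrate 4*t**(5/2) against the kernel

(16*3**(s + 5/2)*(s + 2)*(2*s + 1)*(2*s + 7) - (3/2)**(s + 2)*(2*s + 1)*(2*s + 5)*(2*s + 7) + 6*(3/2)**(s + 7/2)*(s + 2)*(2*s + 1)*(2*s + 5) + (5/2)**(s + 2)*(2*s + 1)*(2*s + 5)*(2*s + 7) - 16*(5/2)**(s + 5/2)*(s + 2)*(2*s + 1)*(2*s + 7) - 6*(s + 2)*(2*s + 1)*(2*s + 5) + 16*(s + 2)*(2*s + 5)*(2*s + 7))/(2*(s + 2)*(2*s + 1)*(2*s + 5)*(2*s + 7))
  Re(s) > -1/2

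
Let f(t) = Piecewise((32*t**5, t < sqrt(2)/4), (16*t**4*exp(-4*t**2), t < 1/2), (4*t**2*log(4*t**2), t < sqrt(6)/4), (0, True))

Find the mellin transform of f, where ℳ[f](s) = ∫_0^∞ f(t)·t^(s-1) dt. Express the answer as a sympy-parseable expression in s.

(4*2**(s/2)*(s + 5)*(4*s - (s + 4)**2 + 12)*uppergamma(s/2 + 2, 1/2) - 4*2**(s/2)*(s + 5)*(4*s - (s + 4)**2 + 12)*uppergamma(s/2 + 2, 1) - 16*2**(s/2)*(s + 5) + 3**(s/2)*(s + 4)*(s + 5)*(-12*log(3) + 12*log(2)) + 3**(s/2)*(s + 5)*(-24*log(2) + 24*log(3)) + 24*3**(s/2)*(s + 5) + sqrt(2)*(4*s - (s + 4)**2 + 12))/(8*2**(3*s/2)*(s + 5)*(4*s - (s + 4)**2 + 12))
  Re(s) > -5

remove the common scale on t first: t**5 on [0, sqrt(2)/2); t**4*exp(-t**2) on [sqrt(2)/2, 1); t**2*log(t**2) on [1, sqrt(6)/2)
undo the power substitution: t**(5/2) on [0, 1/2); t**2*exp(-t) on [1/2, 1); t*log(t) on [1, 3/2)
the shared t-power comes off first: sqrt(t) on [0, 1/2); exp(-t) on [1/2, 1); log(t)/t on [1, 3/2)
decompose at sqrt(2)/4, 1/2; ℳ[f](s) sums the 3 pieces' integrals
the [0, sqrt(2)/4) slice contributes ∫ 32*t**5·t^(s-1) dt
on [sqrt(2)/4, 1/2): add ∫ 16*t**4*exp(-4*t**2)·t^(s-1) dt
over [1/2, sqrt(6)/4), the kernel integral of 4*t**2*log(4*t**2) enters the sum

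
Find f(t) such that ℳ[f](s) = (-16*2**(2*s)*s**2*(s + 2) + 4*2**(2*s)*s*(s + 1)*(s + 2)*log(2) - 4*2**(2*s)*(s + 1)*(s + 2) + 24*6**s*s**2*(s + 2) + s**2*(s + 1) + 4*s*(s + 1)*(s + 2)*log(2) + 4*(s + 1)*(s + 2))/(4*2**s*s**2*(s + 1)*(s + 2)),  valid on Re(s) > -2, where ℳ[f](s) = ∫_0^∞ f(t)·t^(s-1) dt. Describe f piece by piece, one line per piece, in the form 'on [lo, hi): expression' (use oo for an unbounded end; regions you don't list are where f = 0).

slice at 1/2, 2, transform all 3 pieces, and sum them
∫ t**2·t^(s-1) over [0, 1/2)
over [1/2, 2), the kernel integral of log(t) enters the sum
segment [2, 3) carries 2*t; integrate it

on [0, 1/2): t**2
on [1/2, 2): log(t)
on [2, 3): 2*t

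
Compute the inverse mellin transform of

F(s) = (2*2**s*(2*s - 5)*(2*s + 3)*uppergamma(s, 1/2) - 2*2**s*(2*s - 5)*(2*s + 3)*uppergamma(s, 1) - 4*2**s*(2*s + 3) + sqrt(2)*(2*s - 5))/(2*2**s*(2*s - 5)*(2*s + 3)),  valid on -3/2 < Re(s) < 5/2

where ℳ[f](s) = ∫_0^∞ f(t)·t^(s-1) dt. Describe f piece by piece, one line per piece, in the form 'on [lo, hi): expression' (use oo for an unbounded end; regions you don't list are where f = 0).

on [0, 1/2): t**(3/2)
on [1/2, 1): exp(-t)
on [1, oo): t**(-5/2)

the 3 pieces separated at 1/2, 1 each add one integral
on [0, 1/2): add ∫ t**(3/2)·t^(s-1) dt
the [1/2, 1) slice contributes ∫ exp(-t)·t^(s-1) dt
piece [1, ∞): integrate t**(-5/2) against the kernel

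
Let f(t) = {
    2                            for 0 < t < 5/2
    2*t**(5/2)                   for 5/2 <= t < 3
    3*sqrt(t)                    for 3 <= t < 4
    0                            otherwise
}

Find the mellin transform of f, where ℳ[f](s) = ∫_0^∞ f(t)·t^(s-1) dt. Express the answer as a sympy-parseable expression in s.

2*(-3*3**(s + 1/2)*s*(2*s + 5) + 2*3**(s + 5/2)*s*(2*s + 1) + 3*4**(s + 1/2)*s*(2*s + 5) + (5/2)**s*(2*s + 1)*(2*s + 5) - 2*(5/2)**(s + 5/2)*s*(2*s + 1))/(s*(2*s + 1)*(2*s + 5))
  Re(s) > 0

split f at 5/2, 3: ℳ[f](s) collects 3 kernel integrals
between 0 and 5/2 the integrand is 2·t^(s-1)
[5/2, 3) adds the kernel integral of 2*t**(5/2)
between 3 and 4 the integrand is 3*sqrt(t)·t^(s-1)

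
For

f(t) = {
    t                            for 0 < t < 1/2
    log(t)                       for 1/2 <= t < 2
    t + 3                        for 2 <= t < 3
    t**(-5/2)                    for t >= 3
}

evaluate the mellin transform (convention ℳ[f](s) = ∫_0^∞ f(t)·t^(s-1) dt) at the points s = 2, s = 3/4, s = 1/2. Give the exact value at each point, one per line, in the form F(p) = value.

slice at 1/2, 2, 3, transform all 4 pieces, and sum them
segment 0 to 1/2 holds t; add its integral
piece [1/2, 2): integrate log(t) against the kernel
segment 2 to 3 holds (t + 3); add its integral
over [3, ∞), the kernel integral of t**(-5/2) enters the sum

F(2) = 2*sqrt(3)/3 + 17*log(2)/8 + 207/16
F(3/4) = 2**(1/4)*(-436*sqrt(2) + 2*2**(3/4)*3**(1/4) + 65 + log(2**(42 + 84*sqrt(2))) + 180*6**(3/4))/63
F(1/2) = sqrt(2)*(-330 + sqrt(2) + 108*log(2) + 144*sqrt(6))/36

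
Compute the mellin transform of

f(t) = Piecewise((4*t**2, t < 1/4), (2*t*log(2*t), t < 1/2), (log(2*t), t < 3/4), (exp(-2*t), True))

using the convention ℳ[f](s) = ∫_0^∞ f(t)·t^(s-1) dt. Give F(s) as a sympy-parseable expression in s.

strip the common scale on t: t**2 on [0, 1/2); t*log(t) on [1/2, 1); log(t) on [1, 3/2); …
split f at 1/4, 1/2, 3/4: ℳ[f](s) collects 4 kernel integrals
∫ 4*t**2·t^(s-1) over [0, 1/4)
∫ over [1/4, 1/2) of 2*t*log(2*t)·t^(s-1) joins the sum
for t in [1/2, 3/4): the term is ∫ log(2*t)·t^(s-1)
[3/4, ∞) adds the kernel integral of exp(-2*t)

(4*2**s*s**2*(s + 2)*(s**2 + 2*s + 1)*uppergamma(s, 3/2) - 4*2**s*s**2*(s + 2) + 4*2**s*(s + 2)*(s**2 + 2*s + 1) + 3**s*s*(s + 2)*(-4*log(2) + 4*log(3))*(s**2 + 2*s + 1) - 4*3**s*(s + 2)*(s**2 + 2*s + 1) + s**3*(s + 2)*log(4) + s**2*(s + 2)*log(4) + 2*s**2*(s + 2) + s**2*(s**2 + 2*s + 1))/(4*2**(2*s)*s**2*(s + 2)*(s**2 + 2*s + 1))
  Re(s) > -2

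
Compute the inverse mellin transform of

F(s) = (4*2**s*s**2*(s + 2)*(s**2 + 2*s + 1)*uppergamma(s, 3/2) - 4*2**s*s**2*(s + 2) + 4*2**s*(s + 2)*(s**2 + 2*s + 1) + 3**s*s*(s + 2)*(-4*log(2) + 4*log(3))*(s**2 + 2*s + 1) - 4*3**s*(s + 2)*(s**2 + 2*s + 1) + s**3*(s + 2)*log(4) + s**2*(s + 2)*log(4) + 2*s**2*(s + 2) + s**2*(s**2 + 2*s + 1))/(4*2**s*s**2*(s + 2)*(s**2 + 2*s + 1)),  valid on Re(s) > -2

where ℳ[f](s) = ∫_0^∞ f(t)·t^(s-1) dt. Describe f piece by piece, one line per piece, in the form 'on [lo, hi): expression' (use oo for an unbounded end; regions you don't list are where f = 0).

integrate the 4 segments split at 1/2, 1, 3/2, then add the results
piece [0, 1/2): integrate t**2 against the kernel
segment [1/2, 1) carries t*log(t); integrate it
piece [1, 3/2): integrate log(t) against the kernel
segment 3/2 to ∞ holds exp(-t); add its integral

on [0, 1/2): t**2
on [1/2, 1): t*log(t)
on [1, 3/2): log(t)
on [3/2, oo): exp(-t)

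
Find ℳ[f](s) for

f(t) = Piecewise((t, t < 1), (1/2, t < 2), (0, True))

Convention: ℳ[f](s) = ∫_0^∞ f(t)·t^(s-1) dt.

(2**s*(s + 1) + s - 1)/(2*s*(s + 1))
  Re(s) > -1

integrate the 2 segments split at 1, then add the results
segment 0 to 1 holds t; add its integral
∫ 1/2·t^(s-1) over [1, 2)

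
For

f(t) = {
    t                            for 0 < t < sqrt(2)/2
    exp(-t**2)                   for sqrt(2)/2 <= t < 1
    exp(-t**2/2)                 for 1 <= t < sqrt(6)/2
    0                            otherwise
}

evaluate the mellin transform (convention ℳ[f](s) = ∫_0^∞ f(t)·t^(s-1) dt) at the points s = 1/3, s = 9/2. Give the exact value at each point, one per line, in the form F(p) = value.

F(1/3) = -2**(1/6)*uppergamma(1/6, 3/4)/2 - uppergamma(1/6, 1)/2 + uppergamma(1/6, 1/2)/2 + 2**(1/6)*uppergamma(1/6, 1/2)/2 + 3*2**(1/3)/8
F(9/2) = -2*2**(1/4)*uppergamma(9/4, 3/4) - uppergamma(9/4, 1)/2 + 2**(1/4)/44 + uppergamma(9/4, 1/2)/2 + 2*2**(1/4)*uppergamma(9/4, 1/2)

peel off the power substitution: sqrt(t) on [0, 1/2); exp(-t) on [1/2, 1); exp(-t/2) on [1, 3/2)
summing 3 kernel integrals split by sqrt(2)/2, 1 yields ℳ[f](s)
between 0 and sqrt(2)/2 the integrand is t·t^(s-1)
segment sqrt(2)/2 to 1 holds exp(-t**2); add its integral
on [1, sqrt(6)/2): add ∫ exp(-t**2/2)·t^(s-1) dt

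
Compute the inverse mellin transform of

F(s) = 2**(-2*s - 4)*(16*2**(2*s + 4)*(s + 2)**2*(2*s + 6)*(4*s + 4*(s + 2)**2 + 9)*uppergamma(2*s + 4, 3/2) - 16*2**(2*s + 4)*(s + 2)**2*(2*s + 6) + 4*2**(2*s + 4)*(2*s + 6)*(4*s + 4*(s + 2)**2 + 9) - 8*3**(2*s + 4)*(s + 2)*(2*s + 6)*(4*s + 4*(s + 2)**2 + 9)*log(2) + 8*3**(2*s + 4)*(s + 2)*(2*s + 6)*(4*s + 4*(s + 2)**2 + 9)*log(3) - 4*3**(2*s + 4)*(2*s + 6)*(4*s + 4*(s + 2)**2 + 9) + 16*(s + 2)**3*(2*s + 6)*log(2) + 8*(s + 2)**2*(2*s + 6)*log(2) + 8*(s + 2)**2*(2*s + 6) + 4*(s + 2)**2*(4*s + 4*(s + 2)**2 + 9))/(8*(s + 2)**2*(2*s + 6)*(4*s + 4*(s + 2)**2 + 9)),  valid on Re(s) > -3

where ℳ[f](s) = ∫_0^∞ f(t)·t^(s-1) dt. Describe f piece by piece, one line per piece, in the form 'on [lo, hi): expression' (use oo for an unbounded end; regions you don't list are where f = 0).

remove the shared t-power first: t on [0, 1/4); sqrt(t)*log(sqrt(t)) on [1/4, 1); log(sqrt(t)) on [1, 9/4); …
invert the power substitution to get t**2 on [0, 1/2); t*log(t) on [1/2, 1); log(t) on [1, 3/2); …
the 4 pieces separated at 1/4, 1, 9/4 each add one integral
segment 0 to 1/4 holds t**3; add its integral
segment 1/4 to 1 holds t**(5/2)*log(sqrt(t)); add its integral
over [1, 9/4), the kernel integral of t**2*log(sqrt(t)) enters the sum
∫ t**2*exp(-sqrt(t))·t^(s-1) over [9/4, ∞)

on [0, 1/4): t**3
on [1/4, 1): t**(5/2)*log(sqrt(t))
on [1, 9/4): t**2*log(sqrt(t))
on [9/4, oo): t**2*exp(-sqrt(t))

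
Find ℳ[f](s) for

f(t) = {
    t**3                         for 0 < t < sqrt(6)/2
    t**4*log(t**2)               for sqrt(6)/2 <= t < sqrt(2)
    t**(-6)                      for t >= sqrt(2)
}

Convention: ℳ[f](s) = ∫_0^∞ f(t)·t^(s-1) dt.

(32*2**s*(s - 6)*(s + 2)*(s + 3)*log(2) - 64*2**s*(s - 6)*(s + 3) + 64*2**s*(s - 6)*(s + 3)*log(2) - 2**s*(s + 3)*(4*s + (s + 2)**2 + 12) + 3**(s/2)*(s - 6)*(s + 2)*(s + 3)*(-18*log(3) + 18*log(2)) + 3**(s/2)*(s - 6)*(s + 3)*(-36*log(3) + 36*log(2)) + 36*3**(s/2)*(s - 6)*(s + 3) + 6*3**(s/2)*sqrt(6)*(s - 6)*(4*s + (s + 2)**2 + 12))/(8*2**(s/2)*(s - 6)*(s + 3)*(4*s + (s + 2)**2 + 12))
  -3 < Re(s) < 6

strip the shared t-power: t on [0, sqrt(6)/2); t**2*log(t**2) on [sqrt(6)/2, sqrt(2)); t**(-8) on [sqrt(2), ∞)
peel off the power substitution: sqrt(t) on [0, 3/2); t*log(t) on [3/2, 2); t**(-4) on [2, ∞)
linearity at sqrt(6)/2, sqrt(2) turns ℳ[f](s) into 3 summed integrals
segment 0 to sqrt(6)/2 holds t**3; add its integral
piece [sqrt(6)/2, sqrt(2)): integrate t**4*log(t**2) against the kernel
for t in [sqrt(2), ∞): the term is ∫ t**(-6)·t^(s-1)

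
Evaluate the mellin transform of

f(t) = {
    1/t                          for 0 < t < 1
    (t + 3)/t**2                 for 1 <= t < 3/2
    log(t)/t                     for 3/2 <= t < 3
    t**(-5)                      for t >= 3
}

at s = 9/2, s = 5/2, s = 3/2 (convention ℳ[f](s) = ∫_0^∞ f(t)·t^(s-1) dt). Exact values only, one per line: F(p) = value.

F(9/2) = -226*sqrt(3)/147 - 27*sqrt(6)*log(3)/56 - 6/5 + 27*sqrt(6)*log(2)/56 + 3861*sqrt(6)/1960 + 54*sqrt(3)*log(3)/7
F(5/2) = -6 - 178*sqrt(3)/135 + log(2**(sqrt(6)/2)*3**(-sqrt(6)/2 + 2*sqrt(3))) + 23*sqrt(6)/6
F(3/2) = -2266*sqrt(3)/567 + sqrt(6) + log(2**(sqrt(6))*3**(-sqrt(6) + 2*sqrt(3))) + 6

back out the shared t-power: 1 on [0, 1); (t + 3)/t on [1, 3/2); log(t) on [3/2, 3); …
peel off the shared t-power: t on [0, 1); t + 3 on [1, 3/2); t*log(t) on [3/2, 3); …
cuts at 1, 3/2, 3: linearity sums the 4 kernel integrals
segment [0, 1) carries 1/t; integrate it
segment [1, 3/2) carries (t + 3)/t**2; integrate it
segment [3/2, 3) carries log(t)/t; integrate it
[3, ∞) adds the kernel integral of t**(-5)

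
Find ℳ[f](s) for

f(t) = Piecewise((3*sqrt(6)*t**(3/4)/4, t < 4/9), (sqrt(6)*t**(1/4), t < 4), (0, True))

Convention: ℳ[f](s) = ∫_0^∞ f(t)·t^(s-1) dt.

2**(2*s + 2)*(3**(2*s + 1/2)*(8*s + 6) - 4*s - 5)/(9**s*(4*s + 1)*(4*s + 3))
  Re(s) > -3/4

back out the power substitution: 3*sqrt(6)*t**(3/2)/4 on [0, 2/3); sqrt(6)*sqrt(t) on [2/3, 2)
remove the common scale on t first: t**(3/2) on [0, 1); 2*sqrt(t) on [1, 3)
breakpoints 4/9: one integral from each of the 2 segments
[0, 4/9) adds the kernel integral of 3*sqrt(6)*t**(3/4)/4
between 4/9 and 4 the integrand is sqrt(6)*t**(1/4)·t^(s-1)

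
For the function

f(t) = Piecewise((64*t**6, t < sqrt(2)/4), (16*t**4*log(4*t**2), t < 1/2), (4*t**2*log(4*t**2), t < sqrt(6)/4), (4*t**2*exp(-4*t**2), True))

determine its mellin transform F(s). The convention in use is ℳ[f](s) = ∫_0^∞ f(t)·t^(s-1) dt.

remove the common scale on t first: t**6 on [0, sqrt(2)/2); t**4*log(t**2) on [sqrt(2)/2, 1); t**2*log(t**2) on [1, sqrt(6)/2); …
peel off the power substitution: t**3 on [0, 1/2); t**2*log(t) on [1/2, 1); t*log(t) on [1, 3/2); …
undo the shared t-power: t**2 on [0, 1/2); t*log(t) on [1/2, 1); log(t) on [1, 3/2); …
the 4 pieces separated at sqrt(2)/4, 1/2, sqrt(6)/4 each add one integral
on [0, sqrt(2)/4): add ∫ 64*t**6·t^(s-1) dt
over [sqrt(2)/4, 1/2), the kernel integral of 16*t**4*log(4*t**2) enters the sum
∫ 4*t**2*log(4*t**2)·t^(s-1) over [1/2, sqrt(6)/4)
on [sqrt(6)/4, ∞) integrate f = 4*t**2*exp(-4*t**2) against the kernel

(4*2**(s/2)*(s + 2)**2*(s + 6)*(4*s + (s + 2)**2 + 12)*uppergamma(s/2 + 1, 3/2) - 16*2**(s/2)*(s + 2)**2*(s + 6) + 16*2**(s/2)*(s + 6)*(4*s + (s + 2)**2 + 12) + 3**(s/2)*(s + 2)*(s + 6)*(-12*log(2) + 12*log(3))*(4*s + (s + 2)**2 + 12) - 24*3**(s/2)*(s + 6)*(4*s + (s + 2)**2 + 12) + (s + 2)**3*(s + 6)*log(4) + 4*(s + 2)**2*(s + 6)*log(2) + 4*(s + 2)**2*(s + 6) + (s + 2)**2*(4*s + (s + 2)**2 + 12))/(8*2**(3*s/2)*(s + 2)**2*(s + 6)*(4*s + (s + 2)**2 + 12))
  Re(s) > -6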